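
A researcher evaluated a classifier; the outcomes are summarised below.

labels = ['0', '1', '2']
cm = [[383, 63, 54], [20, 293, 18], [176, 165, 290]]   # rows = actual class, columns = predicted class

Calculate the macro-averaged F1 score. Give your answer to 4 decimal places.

Per-class F1 score (2·TP/(2·TP+FP+FN)):
  0: TP=383, FP=20+176=196, FN=63+54=117 → 766/1079 = 0.70992
  1: TP=293, FP=63+165=228, FN=20+18=38 → 586/852 = 0.68779
  2: TP=290, FP=54+18=72, FN=176+165=341 → 580/993 = 0.58409
Macro-F1 score = mean = (0.70992 + 0.68779 + 0.58409) / 3 = 0.6606

0.6606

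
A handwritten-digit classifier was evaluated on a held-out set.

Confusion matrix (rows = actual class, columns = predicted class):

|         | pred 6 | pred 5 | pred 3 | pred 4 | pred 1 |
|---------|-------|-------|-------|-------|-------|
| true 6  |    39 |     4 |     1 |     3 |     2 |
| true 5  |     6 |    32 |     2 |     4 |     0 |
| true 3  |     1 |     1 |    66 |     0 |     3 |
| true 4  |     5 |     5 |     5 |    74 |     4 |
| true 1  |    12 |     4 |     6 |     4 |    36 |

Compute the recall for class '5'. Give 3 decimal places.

Take TP from the diagonal, FP from the rest of the '5' prediction marginal, FN from the rest of the '5' actual marginal.
recall = TP/(TP+FN).
5: TP=32, FN=6+2+4+0=12 → 32/44 = 0.7273

0.727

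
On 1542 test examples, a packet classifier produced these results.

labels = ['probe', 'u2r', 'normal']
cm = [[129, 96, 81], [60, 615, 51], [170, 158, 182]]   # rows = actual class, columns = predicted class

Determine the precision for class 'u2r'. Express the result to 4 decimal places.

precision = TP/(TP+FP).
u2r: TP=615, FP=96+158=254 → 615/869 = 0.70771

0.7077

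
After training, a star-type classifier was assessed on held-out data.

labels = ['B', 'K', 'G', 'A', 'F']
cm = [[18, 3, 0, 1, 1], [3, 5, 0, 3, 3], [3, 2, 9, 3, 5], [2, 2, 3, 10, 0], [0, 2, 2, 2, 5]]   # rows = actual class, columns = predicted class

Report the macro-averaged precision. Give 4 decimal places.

Per-class precision (TP/(TP+FP)):
  B: TP=18, FP=3+3+2+0=8 → 18/26 = 0.69231
  K: TP=5, FP=3+2+2+2=9 → 5/14 = 0.35714
  G: TP=9, FP=0+0+3+2=5 → 9/14 = 0.64286
  A: TP=10, FP=1+3+3+2=9 → 10/19 = 0.52632
  F: TP=5, FP=1+3+5+0=9 → 5/14 = 0.35714
Macro-precision = mean = (0.69231 + 0.35714 + 0.64286 + 0.52632 + 0.35714) / 5 = 0.5152

0.5152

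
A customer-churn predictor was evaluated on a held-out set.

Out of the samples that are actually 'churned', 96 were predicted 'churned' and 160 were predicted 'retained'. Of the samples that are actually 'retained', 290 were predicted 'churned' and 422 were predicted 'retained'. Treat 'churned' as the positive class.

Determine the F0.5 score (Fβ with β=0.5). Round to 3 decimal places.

0.267

Fβ = (1+β²)·TP / ((1+β²)·TP + β²·FN + FP), with β²=1/4
= 1.25·96 / (1.25·96 + 0.25·160 + 290) = 0.267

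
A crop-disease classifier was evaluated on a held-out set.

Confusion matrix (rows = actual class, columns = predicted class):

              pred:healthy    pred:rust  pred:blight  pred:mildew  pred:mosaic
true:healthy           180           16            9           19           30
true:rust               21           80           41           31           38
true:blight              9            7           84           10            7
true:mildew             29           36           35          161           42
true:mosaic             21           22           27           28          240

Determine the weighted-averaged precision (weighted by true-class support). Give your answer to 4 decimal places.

0.6165

Per-class precision (TP/(TP+FP)):
  healthy: TP=180, FP=21+9+29+21=80 → 180/260 = 0.69231
  rust: TP=80, FP=16+7+36+22=81 → 80/161 = 0.49689
  blight: TP=84, FP=9+41+35+27=112 → 84/196 = 0.42857
  mildew: TP=161, FP=19+31+10+28=88 → 161/249 = 0.64659
  mosaic: TP=240, FP=30+38+7+42=117 → 240/357 = 0.67227
Weighted-precision = Σ (supportᵢ/N)·precisionᵢ with N=1223: (254/1223)·0.69231 + (211/1223)·0.49689 + (117/1223)·0.42857 + (303/1223)·0.64659 + (338/1223)·0.67227 = 0.6165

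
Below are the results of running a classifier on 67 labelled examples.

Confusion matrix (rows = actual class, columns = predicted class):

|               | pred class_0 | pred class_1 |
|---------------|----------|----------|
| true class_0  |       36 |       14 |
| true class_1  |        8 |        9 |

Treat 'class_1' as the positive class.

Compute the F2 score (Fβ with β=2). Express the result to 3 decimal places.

Fβ = (1+β²)·TP / ((1+β²)·TP + β²·FN + FP), with β²=4
= 5·9 / (5·9 + 4·8 + 14) = 0.495

0.495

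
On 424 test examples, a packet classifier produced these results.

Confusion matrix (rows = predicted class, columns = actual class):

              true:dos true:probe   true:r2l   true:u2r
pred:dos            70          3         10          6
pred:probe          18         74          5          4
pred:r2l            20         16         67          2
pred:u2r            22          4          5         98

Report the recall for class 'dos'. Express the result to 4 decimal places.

0.5385

Treat 'dos' as positive and all other classes as negative.
recall = TP/(TP+FN).
dos: TP=70, FN=18+20+22=60 → 70/130 = 0.53846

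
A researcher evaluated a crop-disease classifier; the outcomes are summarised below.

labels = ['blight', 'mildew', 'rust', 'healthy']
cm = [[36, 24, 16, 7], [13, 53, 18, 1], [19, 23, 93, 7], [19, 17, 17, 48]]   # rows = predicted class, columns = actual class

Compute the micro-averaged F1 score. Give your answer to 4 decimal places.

0.5596

Micro-averaging pools counts across classes: ΣTP=230, ΣFP=181, ΣFN=181.
Micro-F1 score = 2·TP/(2·TP+FP+FN) on pooled counts = 0.5596 (equals overall accuracy in single-label multiclass).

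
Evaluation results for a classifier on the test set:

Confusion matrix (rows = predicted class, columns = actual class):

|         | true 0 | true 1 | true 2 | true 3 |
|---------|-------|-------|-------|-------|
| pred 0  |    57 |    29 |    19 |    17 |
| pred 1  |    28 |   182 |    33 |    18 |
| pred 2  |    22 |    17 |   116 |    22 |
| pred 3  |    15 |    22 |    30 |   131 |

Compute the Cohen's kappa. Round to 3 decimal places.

Observed agreement pₒ = trace/N = 486/758 = 0.6412
Expected agreement pₑ = Σ (rowᵢ·colᵢ)/N² = (122·122 + 250·261 + 198·177 + 188·198)/758² = 0.2653
κ = (pₒ − pₑ)/(1 − pₑ) = (0.6412 − 0.2653)/(1 − 0.2653) = 0.512

0.512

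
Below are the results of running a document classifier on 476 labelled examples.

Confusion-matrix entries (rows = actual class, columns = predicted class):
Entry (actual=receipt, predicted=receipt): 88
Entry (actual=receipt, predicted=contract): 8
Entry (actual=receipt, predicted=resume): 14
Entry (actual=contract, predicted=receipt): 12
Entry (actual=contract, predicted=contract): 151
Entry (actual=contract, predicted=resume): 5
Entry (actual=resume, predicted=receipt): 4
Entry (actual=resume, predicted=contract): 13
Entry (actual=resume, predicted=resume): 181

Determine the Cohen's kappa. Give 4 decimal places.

0.8182

Observed agreement pₒ = trace/N = 420/476 = 0.88235
Expected agreement pₑ = Σ (rowᵢ·colᵢ)/N² = (110·104 + 168·172 + 198·200)/476² = 0.35280
κ = (pₒ − pₑ)/(1 − pₑ) = (0.88235 − 0.35280)/(1 − 0.35280) = 0.8182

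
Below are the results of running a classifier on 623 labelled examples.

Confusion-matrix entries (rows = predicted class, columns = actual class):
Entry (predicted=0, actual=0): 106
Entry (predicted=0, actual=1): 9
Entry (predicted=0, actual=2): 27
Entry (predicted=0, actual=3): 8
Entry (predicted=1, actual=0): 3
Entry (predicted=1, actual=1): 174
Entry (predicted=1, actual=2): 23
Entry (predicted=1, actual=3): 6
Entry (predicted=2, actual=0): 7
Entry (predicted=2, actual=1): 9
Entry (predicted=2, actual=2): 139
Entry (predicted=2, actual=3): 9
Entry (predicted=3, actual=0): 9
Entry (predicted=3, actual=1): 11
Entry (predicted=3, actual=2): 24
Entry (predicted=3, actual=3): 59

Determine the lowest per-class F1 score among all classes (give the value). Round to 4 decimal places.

0.6378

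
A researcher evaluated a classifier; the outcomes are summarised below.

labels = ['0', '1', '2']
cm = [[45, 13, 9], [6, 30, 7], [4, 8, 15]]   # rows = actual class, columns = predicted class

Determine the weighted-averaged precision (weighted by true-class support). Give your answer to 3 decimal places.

0.680

Per-class precision (TP/(TP+FP)):
  0: TP=45, FP=6+4=10 → 45/55 = 0.8182
  1: TP=30, FP=13+8=21 → 30/51 = 0.5882
  2: TP=15, FP=9+7=16 → 15/31 = 0.4839
Weighted-precision = Σ (supportᵢ/N)·precisionᵢ with N=137: (67/137)·0.8182 + (43/137)·0.5882 + (27/137)·0.4839 = 0.680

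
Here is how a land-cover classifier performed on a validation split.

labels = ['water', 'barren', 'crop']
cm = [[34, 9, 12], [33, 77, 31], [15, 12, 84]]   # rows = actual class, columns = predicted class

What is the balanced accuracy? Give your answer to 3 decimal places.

Balanced accuracy = mean of per-class recall.
  water: recall = 34/55 = 0.6182
  barren: recall = 77/141 = 0.5461
  crop: recall = 84/111 = 0.7568
Mean = (0.6182 + 0.5461 + 0.7568) / 3 = 0.640

0.640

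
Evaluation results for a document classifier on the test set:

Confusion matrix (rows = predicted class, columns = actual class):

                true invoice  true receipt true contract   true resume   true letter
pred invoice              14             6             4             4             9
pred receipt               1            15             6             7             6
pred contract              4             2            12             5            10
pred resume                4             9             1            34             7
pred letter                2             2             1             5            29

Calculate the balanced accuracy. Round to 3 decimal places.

Balanced accuracy = mean of per-class recall.
  invoice: recall = 14/25 = 0.5600
  receipt: recall = 15/34 = 0.4412
  contract: recall = 12/24 = 0.5000
  resume: recall = 34/55 = 0.6182
  letter: recall = 29/61 = 0.4754
Mean = (0.5600 + 0.4412 + 0.5000 + 0.6182 + 0.4754) / 5 = 0.519

0.519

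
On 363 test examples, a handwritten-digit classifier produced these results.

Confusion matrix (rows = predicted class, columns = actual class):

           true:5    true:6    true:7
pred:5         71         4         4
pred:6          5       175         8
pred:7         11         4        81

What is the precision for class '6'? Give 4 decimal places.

0.9309

Treat '6' as positive and all other classes as negative.
precision = TP/(TP+FP).
6: TP=175, FP=5+8=13 → 175/188 = 0.93085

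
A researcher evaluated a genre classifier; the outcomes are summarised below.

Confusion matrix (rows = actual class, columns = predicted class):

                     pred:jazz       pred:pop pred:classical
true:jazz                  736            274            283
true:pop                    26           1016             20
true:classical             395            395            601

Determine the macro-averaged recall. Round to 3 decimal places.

0.653

Per-class recall (TP/(TP+FN)):
  jazz: TP=736, FN=274+283=557 → 736/1293 = 0.5692
  pop: TP=1016, FN=26+20=46 → 1016/1062 = 0.9567
  classical: TP=601, FN=395+395=790 → 601/1391 = 0.4321
Macro-recall = mean = (0.5692 + 0.9567 + 0.4321) / 3 = 0.653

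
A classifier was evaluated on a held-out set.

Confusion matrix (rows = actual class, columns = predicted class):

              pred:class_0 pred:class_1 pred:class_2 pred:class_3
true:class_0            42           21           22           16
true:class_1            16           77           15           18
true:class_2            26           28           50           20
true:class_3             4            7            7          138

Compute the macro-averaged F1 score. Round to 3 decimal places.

Per-class F1 score (2·TP/(2·TP+FP+FN)):
  class_0: TP=42, FP=16+26+4=46, FN=21+22+16=59 → 84/189 = 0.4444
  class_1: TP=77, FP=21+28+7=56, FN=16+15+18=49 → 154/259 = 0.5946
  class_2: TP=50, FP=22+15+7=44, FN=26+28+20=74 → 100/218 = 0.4587
  class_3: TP=138, FP=16+18+20=54, FN=4+7+7=18 → 276/348 = 0.7931
Macro-F1 score = mean = (0.4444 + 0.5946 + 0.4587 + 0.7931) / 4 = 0.573

0.573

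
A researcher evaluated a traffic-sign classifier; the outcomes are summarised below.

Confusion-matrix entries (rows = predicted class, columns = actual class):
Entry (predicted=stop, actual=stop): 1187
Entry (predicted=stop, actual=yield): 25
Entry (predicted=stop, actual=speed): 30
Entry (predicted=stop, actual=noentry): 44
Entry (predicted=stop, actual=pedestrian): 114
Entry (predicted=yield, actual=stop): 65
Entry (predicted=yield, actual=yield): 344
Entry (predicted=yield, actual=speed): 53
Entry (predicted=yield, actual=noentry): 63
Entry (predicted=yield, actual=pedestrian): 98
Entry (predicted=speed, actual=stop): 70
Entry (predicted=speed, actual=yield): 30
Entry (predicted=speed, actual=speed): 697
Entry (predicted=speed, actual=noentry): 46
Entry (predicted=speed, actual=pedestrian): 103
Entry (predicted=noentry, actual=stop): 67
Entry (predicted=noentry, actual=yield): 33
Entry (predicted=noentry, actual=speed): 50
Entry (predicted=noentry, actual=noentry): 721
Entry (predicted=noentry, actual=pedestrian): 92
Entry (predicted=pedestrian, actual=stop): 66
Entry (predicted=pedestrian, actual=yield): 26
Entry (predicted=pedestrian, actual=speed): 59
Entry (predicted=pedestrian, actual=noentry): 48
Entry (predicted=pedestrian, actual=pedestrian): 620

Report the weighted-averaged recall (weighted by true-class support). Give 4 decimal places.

0.7512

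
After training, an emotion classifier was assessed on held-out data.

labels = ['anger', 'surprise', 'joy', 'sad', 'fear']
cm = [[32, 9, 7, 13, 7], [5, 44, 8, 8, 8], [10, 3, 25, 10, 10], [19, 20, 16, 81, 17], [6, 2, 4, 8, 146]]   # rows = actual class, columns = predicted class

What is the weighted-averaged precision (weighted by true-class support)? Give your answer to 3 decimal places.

Per-class precision (TP/(TP+FP)):
  anger: TP=32, FP=5+10+19+6=40 → 32/72 = 0.4444
  surprise: TP=44, FP=9+3+20+2=34 → 44/78 = 0.5641
  joy: TP=25, FP=7+8+16+4=35 → 25/60 = 0.4167
  sad: TP=81, FP=13+8+10+8=39 → 81/120 = 0.6750
  fear: TP=146, FP=7+8+10+17=42 → 146/188 = 0.7766
Weighted-precision = Σ (supportᵢ/N)·precisionᵢ with N=518: (68/518)·0.4444 + (73/518)·0.5641 + (58/518)·0.4167 + (153/518)·0.6750 + (166/518)·0.7766 = 0.633

0.633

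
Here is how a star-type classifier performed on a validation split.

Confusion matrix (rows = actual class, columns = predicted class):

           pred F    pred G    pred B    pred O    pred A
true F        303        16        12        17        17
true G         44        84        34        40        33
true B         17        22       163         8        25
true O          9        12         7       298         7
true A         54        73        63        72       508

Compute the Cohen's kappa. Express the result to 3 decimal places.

Observed agreement pₒ = trace/N = 1356/1938 = 0.6997
Expected agreement pₑ = Σ (rowᵢ·colᵢ)/N² = (365·427 + 235·207 + 235·279 + 333·435 + 770·590)/1938² = 0.2314
κ = (pₒ − pₑ)/(1 − pₑ) = (0.6997 − 0.2314)/(1 − 0.2314) = 0.609

0.609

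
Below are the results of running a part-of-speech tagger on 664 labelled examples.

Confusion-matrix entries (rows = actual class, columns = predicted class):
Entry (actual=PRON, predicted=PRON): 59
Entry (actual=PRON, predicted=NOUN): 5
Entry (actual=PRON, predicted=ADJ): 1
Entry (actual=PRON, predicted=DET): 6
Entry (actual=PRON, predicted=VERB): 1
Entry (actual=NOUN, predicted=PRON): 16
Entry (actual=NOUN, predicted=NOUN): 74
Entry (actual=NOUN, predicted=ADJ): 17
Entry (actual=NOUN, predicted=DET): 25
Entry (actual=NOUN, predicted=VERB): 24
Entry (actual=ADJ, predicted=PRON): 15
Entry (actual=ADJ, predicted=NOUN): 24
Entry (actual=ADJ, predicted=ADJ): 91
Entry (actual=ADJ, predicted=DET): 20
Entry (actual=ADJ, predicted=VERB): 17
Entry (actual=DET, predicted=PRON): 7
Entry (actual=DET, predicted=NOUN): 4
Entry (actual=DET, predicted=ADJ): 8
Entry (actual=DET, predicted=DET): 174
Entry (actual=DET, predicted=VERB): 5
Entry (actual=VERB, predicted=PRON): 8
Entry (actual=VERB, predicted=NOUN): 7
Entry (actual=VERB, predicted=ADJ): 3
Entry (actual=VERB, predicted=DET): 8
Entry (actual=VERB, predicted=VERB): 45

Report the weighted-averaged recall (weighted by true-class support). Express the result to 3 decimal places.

0.667

Per-class recall (TP/(TP+FN)):
  PRON: TP=59, FN=5+1+6+1=13 → 59/72 = 0.8194
  NOUN: TP=74, FN=16+17+25+24=82 → 74/156 = 0.4744
  ADJ: TP=91, FN=15+24+20+17=76 → 91/167 = 0.5449
  DET: TP=174, FN=7+4+8+5=24 → 174/198 = 0.8788
  VERB: TP=45, FN=8+7+3+8=26 → 45/71 = 0.6338
Weighted-recall = Σ (supportᵢ/N)·recallᵢ with N=664: (72/664)·0.8194 + (156/664)·0.4744 + (167/664)·0.5449 + (198/664)·0.8788 + (71/664)·0.6338 = 0.667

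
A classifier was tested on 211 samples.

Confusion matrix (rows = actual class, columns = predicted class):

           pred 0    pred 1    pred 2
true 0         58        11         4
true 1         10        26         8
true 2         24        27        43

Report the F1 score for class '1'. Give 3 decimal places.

0.481

Take TP from the diagonal, FP from the rest of the '1' prediction marginal, FN from the rest of the '1' actual marginal.
F1 score = 2·TP/(2·TP+FP+FN).
1: TP=26, FP=11+27=38, FN=10+8=18 → 52/108 = 0.4815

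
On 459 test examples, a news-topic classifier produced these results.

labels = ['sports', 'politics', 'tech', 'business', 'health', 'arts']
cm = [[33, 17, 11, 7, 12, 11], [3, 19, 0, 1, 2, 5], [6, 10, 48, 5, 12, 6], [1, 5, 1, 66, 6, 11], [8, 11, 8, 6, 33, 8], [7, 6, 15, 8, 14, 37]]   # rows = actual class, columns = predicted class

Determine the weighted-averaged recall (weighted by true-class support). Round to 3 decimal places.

Per-class recall (TP/(TP+FN)):
  sports: TP=33, FN=17+11+7+12+11=58 → 33/91 = 0.3626
  politics: TP=19, FN=3+0+1+2+5=11 → 19/30 = 0.6333
  tech: TP=48, FN=6+10+5+12+6=39 → 48/87 = 0.5517
  business: TP=66, FN=1+5+1+6+11=24 → 66/90 = 0.7333
  health: TP=33, FN=8+11+8+6+8=41 → 33/74 = 0.4459
  arts: TP=37, FN=7+6+15+8+14=50 → 37/87 = 0.4253
Weighted-recall = Σ (supportᵢ/N)·recallᵢ with N=459: (91/459)·0.3626 + (30/459)·0.6333 + (87/459)·0.5517 + (90/459)·0.7333 + (74/459)·0.4459 + (87/459)·0.4253 = 0.514

0.514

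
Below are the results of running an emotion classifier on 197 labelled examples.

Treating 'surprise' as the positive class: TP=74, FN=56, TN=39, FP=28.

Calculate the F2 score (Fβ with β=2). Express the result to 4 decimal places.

Fβ = (1+β²)·TP / ((1+β²)·TP + β²·FN + FP), with β²=4
= 5·74 / (5·74 + 4·56 + 28) = 0.5949

0.5949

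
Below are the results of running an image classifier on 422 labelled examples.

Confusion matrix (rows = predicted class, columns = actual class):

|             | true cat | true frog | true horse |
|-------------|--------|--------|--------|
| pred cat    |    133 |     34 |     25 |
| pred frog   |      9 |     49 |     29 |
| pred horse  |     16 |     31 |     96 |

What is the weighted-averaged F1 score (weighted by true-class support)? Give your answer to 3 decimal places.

0.649

Per-class F1 score (2·TP/(2·TP+FP+FN)):
  cat: TP=133, FP=34+25=59, FN=9+16=25 → 266/350 = 0.7600
  frog: TP=49, FP=9+29=38, FN=34+31=65 → 98/201 = 0.4876
  horse: TP=96, FP=16+31=47, FN=25+29=54 → 192/293 = 0.6553
Weighted-F1 score = Σ (supportᵢ/N)·F1 scoreᵢ with N=422: (158/422)·0.7600 + (114/422)·0.4876 + (150/422)·0.6553 = 0.649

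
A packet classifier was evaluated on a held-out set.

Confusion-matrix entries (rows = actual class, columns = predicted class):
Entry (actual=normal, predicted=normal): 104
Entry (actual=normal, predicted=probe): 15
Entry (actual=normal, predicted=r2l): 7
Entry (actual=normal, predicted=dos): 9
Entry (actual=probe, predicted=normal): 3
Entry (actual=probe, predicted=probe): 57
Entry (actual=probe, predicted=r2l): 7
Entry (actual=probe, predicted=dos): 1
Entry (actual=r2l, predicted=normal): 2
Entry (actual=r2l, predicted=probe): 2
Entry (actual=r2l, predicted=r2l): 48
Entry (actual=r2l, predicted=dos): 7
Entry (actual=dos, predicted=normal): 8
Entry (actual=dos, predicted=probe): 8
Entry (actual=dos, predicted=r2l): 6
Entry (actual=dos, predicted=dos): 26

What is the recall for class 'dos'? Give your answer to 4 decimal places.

Take TP from the diagonal, FP from the rest of the 'dos' prediction marginal, FN from the rest of the 'dos' actual marginal.
recall = TP/(TP+FN).
dos: TP=26, FN=8+8+6=22 → 26/48 = 0.54167

0.5417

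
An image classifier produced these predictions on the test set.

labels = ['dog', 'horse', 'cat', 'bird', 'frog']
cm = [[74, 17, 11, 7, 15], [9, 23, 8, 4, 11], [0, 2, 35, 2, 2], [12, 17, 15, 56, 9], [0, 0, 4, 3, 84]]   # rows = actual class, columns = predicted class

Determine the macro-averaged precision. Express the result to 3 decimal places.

Per-class precision (TP/(TP+FP)):
  dog: TP=74, FP=9+0+12+0=21 → 74/95 = 0.7789
  horse: TP=23, FP=17+2+17+0=36 → 23/59 = 0.3898
  cat: TP=35, FP=11+8+15+4=38 → 35/73 = 0.4795
  bird: TP=56, FP=7+4+2+3=16 → 56/72 = 0.7778
  frog: TP=84, FP=15+11+2+9=37 → 84/121 = 0.6942
Macro-precision = mean = (0.7789 + 0.3898 + 0.4795 + 0.7778 + 0.6942) / 5 = 0.624

0.624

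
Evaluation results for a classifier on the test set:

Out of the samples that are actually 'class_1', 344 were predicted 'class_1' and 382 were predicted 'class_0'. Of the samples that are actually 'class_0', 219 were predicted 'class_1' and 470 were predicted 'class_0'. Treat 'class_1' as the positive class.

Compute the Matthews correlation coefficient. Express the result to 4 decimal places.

MCC = (TP·TN − FP·FN) / √((TP+FP)(TP+FN)(TN+FP)(TN+FN))
Numerator = 344·470 − 219·382 = 78022
Denominator = √(563·726·689·852) = √239940650664 = 489837.3716
MCC = 78022 / 489837.3716 = 0.1593

0.1593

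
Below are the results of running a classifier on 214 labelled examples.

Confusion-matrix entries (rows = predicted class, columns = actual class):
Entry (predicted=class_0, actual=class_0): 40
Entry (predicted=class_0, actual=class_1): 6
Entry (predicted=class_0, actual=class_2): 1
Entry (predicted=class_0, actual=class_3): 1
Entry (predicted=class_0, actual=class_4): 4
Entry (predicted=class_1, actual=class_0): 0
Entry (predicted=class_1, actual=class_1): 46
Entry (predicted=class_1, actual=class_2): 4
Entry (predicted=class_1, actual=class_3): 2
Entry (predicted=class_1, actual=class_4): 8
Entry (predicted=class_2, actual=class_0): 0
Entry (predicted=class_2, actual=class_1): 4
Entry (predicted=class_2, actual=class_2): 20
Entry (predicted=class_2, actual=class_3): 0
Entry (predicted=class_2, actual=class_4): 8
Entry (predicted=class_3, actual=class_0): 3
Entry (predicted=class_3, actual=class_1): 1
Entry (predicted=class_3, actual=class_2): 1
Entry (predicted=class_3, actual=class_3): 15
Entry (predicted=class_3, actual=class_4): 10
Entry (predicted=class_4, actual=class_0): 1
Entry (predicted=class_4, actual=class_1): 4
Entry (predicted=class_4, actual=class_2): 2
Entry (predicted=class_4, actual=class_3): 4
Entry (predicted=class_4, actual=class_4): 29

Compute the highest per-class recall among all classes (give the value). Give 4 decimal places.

0.9091

Per-class recall (TP/(TP+FN)):
  class_0: TP=40, FN=0+0+3+1=4 → 40/44 = 0.90909
  class_1: TP=46, FN=6+4+1+4=15 → 46/61 = 0.75410
  class_2: TP=20, FN=1+4+1+2=8 → 20/28 = 0.71429
  class_3: TP=15, FN=1+2+0+4=7 → 15/22 = 0.68182
  class_4: TP=29, FN=4+8+8+10=30 → 29/59 = 0.49153
Highest is class 'class_0' with recall = 0.9091.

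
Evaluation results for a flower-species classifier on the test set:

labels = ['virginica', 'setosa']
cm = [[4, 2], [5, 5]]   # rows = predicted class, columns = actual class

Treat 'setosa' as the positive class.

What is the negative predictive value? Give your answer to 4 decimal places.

0.6667

NPV = TN/(TN+FN) = 4/(4+2) = 0.6667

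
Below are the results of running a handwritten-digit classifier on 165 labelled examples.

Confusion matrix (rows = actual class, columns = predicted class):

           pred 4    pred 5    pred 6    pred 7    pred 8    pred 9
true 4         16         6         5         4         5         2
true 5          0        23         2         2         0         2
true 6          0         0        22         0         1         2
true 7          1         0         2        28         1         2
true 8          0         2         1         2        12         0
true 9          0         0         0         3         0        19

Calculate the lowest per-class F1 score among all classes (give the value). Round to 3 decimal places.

Per-class F1 score (2·TP/(2·TP+FP+FN)):
  4: TP=16, FP=0+0+1+0+0=1, FN=6+5+4+5+2=22 → 32/55 = 0.5818
  5: TP=23, FP=6+0+0+2+0=8, FN=0+2+2+0+2=6 → 46/60 = 0.7667
  6: TP=22, FP=5+2+2+1+0=10, FN=0+0+0+1+2=3 → 44/57 = 0.7719
  7: TP=28, FP=4+2+0+2+3=11, FN=1+0+2+1+2=6 → 56/73 = 0.7671
  8: TP=12, FP=5+0+1+1+0=7, FN=0+2+1+2+0=5 → 24/36 = 0.6667
  9: TP=19, FP=2+2+2+2+0=8, FN=0+0+0+3+0=3 → 38/49 = 0.7755
Lowest is class '4' with F1 score = 0.582.

0.582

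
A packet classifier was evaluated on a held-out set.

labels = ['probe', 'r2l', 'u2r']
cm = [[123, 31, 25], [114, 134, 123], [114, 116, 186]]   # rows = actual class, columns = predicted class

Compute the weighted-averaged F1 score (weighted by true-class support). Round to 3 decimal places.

0.457

Per-class F1 score (2·TP/(2·TP+FP+FN)):
  probe: TP=123, FP=114+114=228, FN=31+25=56 → 246/530 = 0.4642
  r2l: TP=134, FP=31+116=147, FN=114+123=237 → 268/652 = 0.4110
  u2r: TP=186, FP=25+123=148, FN=114+116=230 → 372/750 = 0.4960
Weighted-F1 score = Σ (supportᵢ/N)·F1 scoreᵢ with N=966: (179/966)·0.4642 + (371/966)·0.4110 + (416/966)·0.4960 = 0.457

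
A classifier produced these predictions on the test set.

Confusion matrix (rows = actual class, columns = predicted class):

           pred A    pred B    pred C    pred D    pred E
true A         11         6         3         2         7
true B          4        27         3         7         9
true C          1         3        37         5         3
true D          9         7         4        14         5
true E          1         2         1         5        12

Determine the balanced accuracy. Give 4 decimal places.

Balanced accuracy = mean of per-class recall.
  A: recall = 11/29 = 0.37931
  B: recall = 27/50 = 0.54000
  C: recall = 37/49 = 0.75510
  D: recall = 14/39 = 0.35897
  E: recall = 12/21 = 0.57143
Mean = (0.37931 + 0.54000 + 0.75510 + 0.35897 + 0.57143) / 5 = 0.5210

0.5210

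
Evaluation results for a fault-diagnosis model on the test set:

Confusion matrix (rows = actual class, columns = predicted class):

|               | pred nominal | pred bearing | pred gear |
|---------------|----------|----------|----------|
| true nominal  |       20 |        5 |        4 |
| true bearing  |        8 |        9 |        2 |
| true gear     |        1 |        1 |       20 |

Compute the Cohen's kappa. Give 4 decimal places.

0.5409

Observed agreement pₒ = trace/N = 49/70 = 0.70000
Expected agreement pₑ = Σ (rowᵢ·colᵢ)/N² = (29·29 + 19·15 + 22·26)/70² = 0.34653
κ = (pₒ − pₑ)/(1 − pₑ) = (0.70000 − 0.34653)/(1 − 0.34653) = 0.5409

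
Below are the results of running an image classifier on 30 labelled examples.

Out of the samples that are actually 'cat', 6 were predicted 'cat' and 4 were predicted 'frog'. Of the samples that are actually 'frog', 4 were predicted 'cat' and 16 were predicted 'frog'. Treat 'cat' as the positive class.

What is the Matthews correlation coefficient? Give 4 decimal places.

MCC = (TP·TN − FP·FN) / √((TP+FP)(TP+FN)(TN+FP)(TN+FN))
Numerator = 6·16 − 4·4 = 80
Denominator = √(10·10·20·20) = √40000 = 200.0000
MCC = 80 / 200.0000 = 0.4000

0.4000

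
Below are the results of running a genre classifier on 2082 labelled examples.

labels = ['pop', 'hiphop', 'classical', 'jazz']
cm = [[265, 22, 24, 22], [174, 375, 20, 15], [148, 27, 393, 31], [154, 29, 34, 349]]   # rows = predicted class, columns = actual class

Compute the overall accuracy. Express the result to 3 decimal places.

0.664

Accuracy = trace / total = (265+375+393+349=1382) / 2082 = 1382/2082 = 0.664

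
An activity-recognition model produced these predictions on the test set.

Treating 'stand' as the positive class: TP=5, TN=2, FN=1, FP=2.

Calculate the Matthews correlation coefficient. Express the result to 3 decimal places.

MCC = (TP·TN − FP·FN) / √((TP+FP)(TP+FN)(TN+FP)(TN+FN))
Numerator = 5·2 − 2·1 = 8
Denominator = √(7·6·4·3) = √504 = 22.4499
MCC = 8 / 22.4499 = 0.356

0.356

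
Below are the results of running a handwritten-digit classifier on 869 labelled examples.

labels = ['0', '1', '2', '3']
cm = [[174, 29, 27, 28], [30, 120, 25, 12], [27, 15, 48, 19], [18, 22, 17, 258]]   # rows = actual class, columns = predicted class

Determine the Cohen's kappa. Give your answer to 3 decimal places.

0.570

Observed agreement pₒ = trace/N = 600/869 = 0.6904
Expected agreement pₑ = Σ (rowᵢ·colᵢ)/N² = (258·249 + 187·186 + 109·117 + 315·317)/869² = 0.2802
κ = (pₒ − pₑ)/(1 − pₑ) = (0.6904 − 0.2802)/(1 − 0.2802) = 0.570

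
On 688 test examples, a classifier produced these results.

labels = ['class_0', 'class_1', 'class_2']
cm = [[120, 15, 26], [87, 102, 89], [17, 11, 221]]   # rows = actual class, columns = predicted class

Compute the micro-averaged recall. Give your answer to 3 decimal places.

Micro-averaging pools counts across classes: ΣTP=443, ΣFP=245, ΣFN=245.
Micro-recall = TP/(TP+FN) on pooled counts = 0.644 (equals overall accuracy in single-label multiclass).

0.644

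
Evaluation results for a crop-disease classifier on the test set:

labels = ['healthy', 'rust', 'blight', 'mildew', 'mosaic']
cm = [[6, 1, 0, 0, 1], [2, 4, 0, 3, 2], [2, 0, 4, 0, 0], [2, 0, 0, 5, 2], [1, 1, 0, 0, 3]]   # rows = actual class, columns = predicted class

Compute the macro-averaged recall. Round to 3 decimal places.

0.587

Per-class recall (TP/(TP+FN)):
  healthy: TP=6, FN=1+0+0+1=2 → 6/8 = 0.7500
  rust: TP=4, FN=2+0+3+2=7 → 4/11 = 0.3636
  blight: TP=4, FN=2+0+0+0=2 → 4/6 = 0.6667
  mildew: TP=5, FN=2+0+0+2=4 → 5/9 = 0.5556
  mosaic: TP=3, FN=1+1+0+0=2 → 3/5 = 0.6000
Macro-recall = mean = (0.7500 + 0.3636 + 0.6667 + 0.5556 + 0.6000) / 5 = 0.587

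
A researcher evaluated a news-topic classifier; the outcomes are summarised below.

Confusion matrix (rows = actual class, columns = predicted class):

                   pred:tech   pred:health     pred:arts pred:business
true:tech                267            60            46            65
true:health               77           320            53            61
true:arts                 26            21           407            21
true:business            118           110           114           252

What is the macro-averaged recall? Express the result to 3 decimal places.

0.629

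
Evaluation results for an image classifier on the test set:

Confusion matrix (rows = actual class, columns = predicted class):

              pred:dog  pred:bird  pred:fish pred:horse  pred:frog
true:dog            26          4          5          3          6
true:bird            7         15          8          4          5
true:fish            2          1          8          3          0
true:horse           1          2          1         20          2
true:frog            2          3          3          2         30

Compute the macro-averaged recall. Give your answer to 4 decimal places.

Per-class recall (TP/(TP+FN)):
  dog: TP=26, FN=4+5+3+6=18 → 26/44 = 0.59091
  bird: TP=15, FN=7+8+4+5=24 → 15/39 = 0.38462
  fish: TP=8, FN=2+1+3+0=6 → 8/14 = 0.57143
  horse: TP=20, FN=1+2+1+2=6 → 20/26 = 0.76923
  frog: TP=30, FN=2+3+3+2=10 → 30/40 = 0.75000
Macro-recall = mean = (0.59091 + 0.38462 + 0.57143 + 0.76923 + 0.75000) / 5 = 0.6132

0.6132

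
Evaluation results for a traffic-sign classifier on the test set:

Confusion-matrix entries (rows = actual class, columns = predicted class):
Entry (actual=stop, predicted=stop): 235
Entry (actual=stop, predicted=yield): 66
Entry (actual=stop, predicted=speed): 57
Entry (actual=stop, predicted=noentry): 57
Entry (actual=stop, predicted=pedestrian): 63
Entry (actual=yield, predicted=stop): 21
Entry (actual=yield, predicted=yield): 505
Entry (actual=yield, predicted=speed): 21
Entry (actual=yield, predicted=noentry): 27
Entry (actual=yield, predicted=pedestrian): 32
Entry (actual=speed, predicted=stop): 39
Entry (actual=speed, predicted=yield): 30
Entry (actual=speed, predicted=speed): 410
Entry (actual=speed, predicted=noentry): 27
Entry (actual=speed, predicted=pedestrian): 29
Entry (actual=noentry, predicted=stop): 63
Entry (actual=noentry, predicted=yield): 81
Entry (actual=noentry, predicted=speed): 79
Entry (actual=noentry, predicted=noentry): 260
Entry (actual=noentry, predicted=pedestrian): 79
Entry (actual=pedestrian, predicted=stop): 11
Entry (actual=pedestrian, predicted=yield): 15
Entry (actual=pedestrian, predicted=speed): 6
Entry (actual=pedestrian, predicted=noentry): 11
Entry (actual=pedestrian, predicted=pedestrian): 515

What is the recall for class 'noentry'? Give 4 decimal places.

0.4626

Take TP from the diagonal, FP from the rest of the 'noentry' prediction marginal, FN from the rest of the 'noentry' actual marginal.
recall = TP/(TP+FN).
noentry: TP=260, FN=63+81+79+79=302 → 260/562 = 0.46263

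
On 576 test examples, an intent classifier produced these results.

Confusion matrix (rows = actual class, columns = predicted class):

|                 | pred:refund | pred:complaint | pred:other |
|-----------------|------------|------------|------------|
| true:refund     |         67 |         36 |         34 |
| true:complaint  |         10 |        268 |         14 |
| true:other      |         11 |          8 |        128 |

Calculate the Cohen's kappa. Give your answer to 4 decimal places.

0.6790

Observed agreement pₒ = trace/N = 463/576 = 0.80382
Expected agreement pₑ = Σ (rowᵢ·colᵢ)/N² = (137·88 + 292·312 + 147·176)/576² = 0.38891
κ = (pₒ − pₑ)/(1 − pₑ) = (0.80382 − 0.38891)/(1 − 0.38891) = 0.6790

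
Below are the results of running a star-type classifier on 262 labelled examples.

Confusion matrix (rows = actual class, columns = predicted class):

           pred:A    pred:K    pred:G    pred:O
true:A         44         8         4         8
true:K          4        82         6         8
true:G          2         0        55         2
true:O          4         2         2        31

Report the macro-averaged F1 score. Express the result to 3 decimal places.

Per-class F1 score (2·TP/(2·TP+FP+FN)):
  A: TP=44, FP=4+2+4=10, FN=8+4+8=20 → 88/118 = 0.7458
  K: TP=82, FP=8+0+2=10, FN=4+6+8=18 → 164/192 = 0.8542
  G: TP=55, FP=4+6+2=12, FN=2+0+2=4 → 110/126 = 0.8730
  O: TP=31, FP=8+8+2=18, FN=4+2+2=8 → 62/88 = 0.7045
Macro-F1 score = mean = (0.7458 + 0.8542 + 0.8730 + 0.7045) / 4 = 0.794

0.794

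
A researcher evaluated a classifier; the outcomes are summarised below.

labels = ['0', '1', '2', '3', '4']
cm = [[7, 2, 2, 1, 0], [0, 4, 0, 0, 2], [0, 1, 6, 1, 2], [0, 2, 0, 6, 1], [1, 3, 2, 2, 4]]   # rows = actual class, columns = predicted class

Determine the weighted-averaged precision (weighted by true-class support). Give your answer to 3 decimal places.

Per-class precision (TP/(TP+FP)):
  0: TP=7, FP=0+0+0+1=1 → 7/8 = 0.8750
  1: TP=4, FP=2+1+2+3=8 → 4/12 = 0.3333
  2: TP=6, FP=2+0+0+2=4 → 6/10 = 0.6000
  3: TP=6, FP=1+0+1+2=4 → 6/10 = 0.6000
  4: TP=4, FP=0+2+2+1=5 → 4/9 = 0.4444
Weighted-precision = Σ (supportᵢ/N)·precisionᵢ with N=49: (12/49)·0.8750 + (6/49)·0.3333 + (10/49)·0.6000 + (9/49)·0.6000 + (12/49)·0.4444 = 0.597

0.597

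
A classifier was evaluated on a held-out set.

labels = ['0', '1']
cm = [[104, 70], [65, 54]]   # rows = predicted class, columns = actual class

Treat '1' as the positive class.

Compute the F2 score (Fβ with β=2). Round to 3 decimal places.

0.439

Fβ = (1+β²)·TP / ((1+β²)·TP + β²·FN + FP), with β²=4
= 5·54 / (5·54 + 4·70 + 65) = 0.439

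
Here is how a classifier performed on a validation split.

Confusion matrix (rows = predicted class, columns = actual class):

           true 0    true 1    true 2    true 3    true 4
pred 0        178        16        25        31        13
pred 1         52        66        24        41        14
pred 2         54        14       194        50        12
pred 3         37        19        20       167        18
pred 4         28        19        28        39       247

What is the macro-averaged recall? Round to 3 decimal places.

Per-class recall (TP/(TP+FN)):
  0: TP=178, FN=52+54+37+28=171 → 178/349 = 0.5100
  1: TP=66, FN=16+14+19+19=68 → 66/134 = 0.4925
  2: TP=194, FN=25+24+20+28=97 → 194/291 = 0.6667
  3: TP=167, FN=31+41+50+39=161 → 167/328 = 0.5091
  4: TP=247, FN=13+14+12+18=57 → 247/304 = 0.8125
Macro-recall = mean = (0.5100 + 0.4925 + 0.6667 + 0.5091 + 0.8125) / 5 = 0.598

0.598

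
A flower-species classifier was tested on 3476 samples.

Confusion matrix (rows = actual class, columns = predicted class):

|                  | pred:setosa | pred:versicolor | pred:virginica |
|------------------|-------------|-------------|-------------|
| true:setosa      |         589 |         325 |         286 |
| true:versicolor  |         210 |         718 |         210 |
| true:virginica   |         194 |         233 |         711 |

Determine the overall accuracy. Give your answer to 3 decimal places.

0.581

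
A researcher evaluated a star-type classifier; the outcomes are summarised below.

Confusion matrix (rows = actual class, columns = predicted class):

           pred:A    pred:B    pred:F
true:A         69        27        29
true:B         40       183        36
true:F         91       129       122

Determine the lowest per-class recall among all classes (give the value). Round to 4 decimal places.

0.3567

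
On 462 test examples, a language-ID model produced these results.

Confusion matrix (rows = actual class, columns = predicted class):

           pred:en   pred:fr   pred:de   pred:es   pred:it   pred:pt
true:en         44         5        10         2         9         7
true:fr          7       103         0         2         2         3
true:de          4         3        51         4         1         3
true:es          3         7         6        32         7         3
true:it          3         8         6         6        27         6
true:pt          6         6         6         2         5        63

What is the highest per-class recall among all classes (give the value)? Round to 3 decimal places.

Per-class recall (TP/(TP+FN)):
  en: TP=44, FN=5+10+2+9+7=33 → 44/77 = 0.5714
  fr: TP=103, FN=7+0+2+2+3=14 → 103/117 = 0.8803
  de: TP=51, FN=4+3+4+1+3=15 → 51/66 = 0.7727
  es: TP=32, FN=3+7+6+7+3=26 → 32/58 = 0.5517
  it: TP=27, FN=3+8+6+6+6=29 → 27/56 = 0.4821
  pt: TP=63, FN=6+6+6+2+5=25 → 63/88 = 0.7159
Highest is class 'fr' with recall = 0.880.

0.880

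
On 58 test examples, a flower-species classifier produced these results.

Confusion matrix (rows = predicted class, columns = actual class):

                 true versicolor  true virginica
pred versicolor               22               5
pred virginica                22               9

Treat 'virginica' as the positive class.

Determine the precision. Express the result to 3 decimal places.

0.290

Precision = TP/(TP+FP) = 9/(9+22) = 9/31 = 0.290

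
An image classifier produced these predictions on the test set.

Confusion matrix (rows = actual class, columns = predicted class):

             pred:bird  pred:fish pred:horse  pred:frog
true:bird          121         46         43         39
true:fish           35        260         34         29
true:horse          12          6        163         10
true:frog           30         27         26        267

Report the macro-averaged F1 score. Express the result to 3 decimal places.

0.692

Per-class F1 score (2·TP/(2·TP+FP+FN)):
  bird: TP=121, FP=35+12+30=77, FN=46+43+39=128 → 242/447 = 0.5414
  fish: TP=260, FP=46+6+27=79, FN=35+34+29=98 → 520/697 = 0.7461
  horse: TP=163, FP=43+34+26=103, FN=12+6+10=28 → 326/457 = 0.7133
  frog: TP=267, FP=39+29+10=78, FN=30+27+26=83 → 534/695 = 0.7683
Macro-F1 score = mean = (0.5414 + 0.7461 + 0.7133 + 0.7683) / 4 = 0.692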